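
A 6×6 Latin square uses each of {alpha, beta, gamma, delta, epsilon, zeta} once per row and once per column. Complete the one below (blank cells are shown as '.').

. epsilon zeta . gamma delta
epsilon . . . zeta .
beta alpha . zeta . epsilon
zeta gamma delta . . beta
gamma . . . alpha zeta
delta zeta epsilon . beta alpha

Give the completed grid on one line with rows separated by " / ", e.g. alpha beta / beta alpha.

row 1 has {gamma,delta,epsilon,zeta}; column 1 has {beta,gamma,delta,epsilon,zeta} — only alpha is left for (r1,c1).
row 1 has {alpha,gamma,delta,epsilon,zeta}; column 4 has {zeta} — only beta is left for (r1,c4).
row 2 has {epsilon,zeta}; column 6 has {alpha,beta,delta,epsilon,zeta} — only gamma is left for (r2,c6).
row 3 has {alpha,beta,epsilon,zeta}; column 3 has {delta,epsilon,zeta} — only gamma is left for (r3,c3).
row 3 has {alpha,beta,gamma,epsilon,zeta}; column 5 has {alpha,beta,gamma,zeta} — only delta is left for (r3,c5).
row 4 has {beta,gamma,delta,zeta}; column 5 has {alpha,beta,gamma,delta,zeta} — only epsilon is left for (r4,c5).
row 5 has {alpha,gamma,zeta}; column 3 has {gamma,delta,epsilon,zeta} — only beta is left for (r5,c3).
row 6 has {alpha,beta,delta,epsilon,zeta}; column 4 has {beta,zeta} — only gamma is left for (r6,c4).
row 2 has {gamma,epsilon,zeta}; column 3 has {beta,gamma,delta,epsilon,zeta} — only alpha is left for (r2,c3).
row 2 has {alpha,gamma,epsilon,zeta}; column 4 has {beta,gamma,zeta} — only delta is left for (r2,c4).
row 4 has {beta,gamma,delta,epsilon,zeta}; column 4 has {beta,gamma,delta,zeta} — only alpha is left for (r4,c4).
row 5 has {alpha,beta,gamma,zeta}; column 2 has {alpha,gamma,epsilon,zeta} — only delta is left for (r5,c2).
row 5 has {alpha,beta,gamma,delta,zeta}; column 4 has {alpha,beta,gamma,delta,zeta} — only epsilon is left for (r5,c4).
row 2 has {alpha,gamma,delta,epsilon,zeta}; column 2 has {alpha,gamma,delta,epsilon,zeta} — only beta is left for (r2,c2).

alpha epsilon zeta beta gamma delta / epsilon beta alpha delta zeta gamma / beta alpha gamma zeta delta epsilon / zeta gamma delta alpha epsilon beta / gamma delta beta epsilon alpha zeta / delta zeta epsilon gamma beta alpha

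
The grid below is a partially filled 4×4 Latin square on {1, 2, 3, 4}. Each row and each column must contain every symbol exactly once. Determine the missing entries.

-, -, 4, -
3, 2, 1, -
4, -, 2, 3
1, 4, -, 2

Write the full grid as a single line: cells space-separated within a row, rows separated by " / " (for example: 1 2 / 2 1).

2 3 4 1 / 3 2 1 4 / 4 1 2 3 / 1 4 3 2

(r1,c1) = 2
(r1,c4) = 1
(r2,c4) = 4
(r3,c2) = 1
(r4,c3) = 3
(r1,c2) = 3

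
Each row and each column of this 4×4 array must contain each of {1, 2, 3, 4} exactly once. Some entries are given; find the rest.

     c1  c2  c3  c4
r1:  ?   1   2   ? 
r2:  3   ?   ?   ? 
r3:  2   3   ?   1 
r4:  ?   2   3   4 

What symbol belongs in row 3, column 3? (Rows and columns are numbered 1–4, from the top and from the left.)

(r1,c1) = 4
(r1,c4) = 3
(r2,c2) = 4
(r2,c3) = 1
(r2,c4) = 2
(r3,c3) = 4

4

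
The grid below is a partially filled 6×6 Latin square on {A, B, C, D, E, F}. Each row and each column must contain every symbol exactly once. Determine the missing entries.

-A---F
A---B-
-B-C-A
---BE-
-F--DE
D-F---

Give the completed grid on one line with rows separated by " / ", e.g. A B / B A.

(r1,c5): row 1 has {A,F}; column 5 has {B,D,E}, so it must be C.
(r3,c5): row 3 has {A,B,C}; column 5 has {B,C,D,E}, so it must be F.
(r5,c4): row 5 has {D,E,F}; column 4 has {B,C}, so it must be A.
(r6,c4): row 6 has {D,F}; column 4 has {A,B,C}, so it must be E.
(r6,c5): row 6 has {D,E,F}; column 5 has {B,C,D,E,F}, so it must be A.
(r1,c4): row 1 has {A,C,F}; column 4 has {A,B,C,E}, so it must be D.
(r2,c4): row 2 has {A,B}; column 4 has {A,B,C,D,E}, so it must be F.
(r3,c1): row 3 has {A,B,C,F}; column 1 has {A,D}, so it must be E.
(r3,c3): row 3 has {A,B,C,E,F}; column 3 has {F}, so it must be D.
(r6,c2): row 6 has {A,D,E,F}; column 2 has {A,B,F}, so it must be C.
(r6,c6): row 6 has {A,C,D,E,F}; column 6 has {A,E,F}, so it must be B.
(r1,c1): row 1 has {A,C,D,F}; column 1 has {A,D,E}, so it must be B.
(r1,c3): row 1 has {A,B,C,D,F}; column 3 has {D,F}, so it must be E.
(r2,c3): row 2 has {A,B,F}; column 3 has {D,E,F}, so it must be C.
(r2,c6): row 2 has {A,B,C,F}; column 6 has {A,B,E,F}, so it must be D.
(r4,c2): row 4 has {B,E}; column 2 has {A,B,C,F}, so it must be D.
(r4,c3): row 4 has {B,D,E}; column 3 has {C,D,E,F}, so it must be A.
(r4,c6): row 4 has {A,B,D,E}; column 6 has {A,B,D,E,F}, so it must be C.
(r5,c1): row 5 has {A,D,E,F}; column 1 has {A,B,D,E}, so it must be C.
(r5,c3): row 5 has {A,C,D,E,F}; column 3 has {A,C,D,E,F}, so it must be B.
(r2,c2): row 2 has {A,B,C,D,F}; column 2 has {A,B,C,D,F}, so it must be E.
(r4,c1): row 4 has {A,B,C,D,E}; column 1 has {A,B,C,D,E}, so it must be F.

B A E D C F / A E C F B D / E B D C F A / F D A B E C / C F B A D E / D C F E A B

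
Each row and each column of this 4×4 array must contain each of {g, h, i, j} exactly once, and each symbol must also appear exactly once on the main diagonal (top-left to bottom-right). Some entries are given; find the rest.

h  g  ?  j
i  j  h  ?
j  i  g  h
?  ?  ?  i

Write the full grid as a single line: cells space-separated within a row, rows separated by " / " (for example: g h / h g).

h g i j / i j h g / j i g h / g h j i

(r1,c3) = i
(r2,c4) = g
(r4,c1) = g
(r4,c2) = h
(r4,c3) = j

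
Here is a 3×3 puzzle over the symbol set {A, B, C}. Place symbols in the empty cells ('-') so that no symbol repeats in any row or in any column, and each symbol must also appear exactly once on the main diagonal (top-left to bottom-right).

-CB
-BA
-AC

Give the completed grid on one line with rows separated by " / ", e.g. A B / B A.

A C B / C B A / B A C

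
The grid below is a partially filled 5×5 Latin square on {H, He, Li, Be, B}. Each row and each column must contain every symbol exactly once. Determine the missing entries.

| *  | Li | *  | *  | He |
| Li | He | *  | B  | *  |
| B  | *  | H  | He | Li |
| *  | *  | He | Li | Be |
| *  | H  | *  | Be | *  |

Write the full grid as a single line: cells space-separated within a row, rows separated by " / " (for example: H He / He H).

Be Li B H He / Li He Be B H / B Be H He Li / H B He Li Be / He H Li Be B

row 1 has {He,Li}; column 4 has {He,Li,Be,B} — only H is left for (r1,c4).
row 2 has {He,Li,B}; column 3 has {H,He} — only Be is left for (r2,c3).
row 2 has {He,Li,Be,B}; column 5 has {He,Li,Be} — only H is left for (r2,c5).
row 3 has {H,He,Li,B}; column 2 has {H,He,Li} — only Be is left for (r3,c2).
row 4 has {He,Li,Be}; column 1 has {Li,B} — only H is left for (r4,c1).
row 4 has {H,He,Li,Be}; column 2 has {H,He,Li,Be} — only B is left for (r4,c2).
row 5 has {H,Be}; column 1 has {H,Li,B} — only He is left for (r5,c1).
row 5 has {H,He,Be}; column 5 has {H,He,Li,Be} — only B is left for (r5,c5).
row 1 has {H,He,Li}; column 1 has {H,He,Li,B} — only Be is left for (r1,c1).
row 1 has {H,He,Li,Be}; column 3 has {H,He,Be} — only B is left for (r1,c3).
row 5 has {H,He,Be,B}; column 3 has {H,He,Be,B} — only Li is left for (r5,c3).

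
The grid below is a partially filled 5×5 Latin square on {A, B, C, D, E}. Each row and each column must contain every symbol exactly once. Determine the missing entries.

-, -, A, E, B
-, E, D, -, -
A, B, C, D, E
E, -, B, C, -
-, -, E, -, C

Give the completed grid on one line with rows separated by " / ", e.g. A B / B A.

(r2,c5) = A
(r4,c5) = D
(r2,c4) = B
(r4,c2) = A
(r5,c2) = D
(r5,c4) = A
(r1,c2) = C
(r2,c1) = C
(r5,c1) = B
(r1,c1) = D

D C A E B / C E D B A / A B C D E / E A B C D / B D E A C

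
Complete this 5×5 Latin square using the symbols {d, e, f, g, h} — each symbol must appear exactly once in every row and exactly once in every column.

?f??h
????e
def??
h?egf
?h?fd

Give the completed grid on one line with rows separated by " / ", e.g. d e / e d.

Cell (r3,c4): row 3 has {d,e,f}; column 4 has {f,g} → h.
Cell (r3,c5): row 3 has {d,e,f,h}; column 5 has {d,e,f,h} → g.
Cell (r4,c2): row 4 has {e,f,g,h}; column 2 has {e,f,h} → d.
Cell (r5,c3): row 5 has {d,f,h}; column 3 has {e,f} → g.
Cell (r1,c3): row 1 has {f,h}; column 3 has {e,f,g} → d.
Cell (r1,c4): row 1 has {d,f,h}; column 4 has {f,g,h} → e.
Cell (r2,c2): row 2 has {e}; column 2 has {d,e,f,h} → g.
Cell (r2,c3): row 2 has {e,g}; column 3 has {d,e,f,g} → h.
Cell (r2,c4): row 2 has {e,g,h}; column 4 has {e,f,g,h} → d.
Cell (r5,c1): row 5 has {d,f,g,h}; column 1 has {d,h} → e.
Cell (r1,c1): row 1 has {d,e,f,h}; column 1 has {d,e,h} → g.
Cell (r2,c1): row 2 has {d,e,g,h}; column 1 has {d,e,g,h} → f.

g f d e h / f g h d e / d e f h g / h d e g f / e h g f d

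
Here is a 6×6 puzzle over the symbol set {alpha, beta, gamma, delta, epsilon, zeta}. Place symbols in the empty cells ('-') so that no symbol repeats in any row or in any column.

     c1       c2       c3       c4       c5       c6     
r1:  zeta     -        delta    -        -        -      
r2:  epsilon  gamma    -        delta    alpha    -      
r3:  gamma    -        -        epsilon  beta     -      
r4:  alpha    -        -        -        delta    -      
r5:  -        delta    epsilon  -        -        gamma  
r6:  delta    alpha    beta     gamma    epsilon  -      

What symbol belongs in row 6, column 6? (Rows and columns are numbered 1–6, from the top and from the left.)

zeta

(r1,c5) = gamma
(r2,c3) = zeta
(r2,c6) = beta
(r3,c2) = zeta
(r3,c3) = alpha
(r3,c6) = delta
(r4,c3) = gamma
(r5,c1) = beta
(r5,c5) = zeta
(r6,c6) = zeta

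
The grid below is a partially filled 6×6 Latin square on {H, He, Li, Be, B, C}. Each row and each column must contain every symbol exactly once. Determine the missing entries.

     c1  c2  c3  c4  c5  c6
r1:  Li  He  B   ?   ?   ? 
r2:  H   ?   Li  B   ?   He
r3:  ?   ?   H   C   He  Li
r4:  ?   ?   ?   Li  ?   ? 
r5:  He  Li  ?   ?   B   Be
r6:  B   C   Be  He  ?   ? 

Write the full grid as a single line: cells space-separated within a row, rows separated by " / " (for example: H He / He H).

Li He B Be H C / H Be Li B C He / Be B H C He Li / C H He Li Be B / He Li C H B Be / B C Be He Li H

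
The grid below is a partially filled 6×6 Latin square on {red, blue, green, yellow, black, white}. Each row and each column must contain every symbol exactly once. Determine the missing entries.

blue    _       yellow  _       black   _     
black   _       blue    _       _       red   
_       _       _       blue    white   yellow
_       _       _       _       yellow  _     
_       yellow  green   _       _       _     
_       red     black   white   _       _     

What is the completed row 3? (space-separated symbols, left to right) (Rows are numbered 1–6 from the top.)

(r2,c5): row 2 has {red,blue,black}; column 5 has {yellow,black,white}, so it must be green.
(r3,c3): row 3 has {blue,yellow,white}; column 3 has {blue,green,yellow,black}, so it must be red.
(r4,c3): row 4 has {yellow}; column 3 has {red,blue,green,yellow,black}, so it must be white.
(r6,c5): row 6 has {red,black,white}; column 5 has {green,yellow,black,white}, so it must be blue.
(r6,c6): row 6 has {red,blue,black,white}; column 6 has {red,yellow}, so it must be green.
(r1,c6): row 1 has {blue,yellow,black}; column 6 has {red,green,yellow}, so it must be white.
(r2,c2): row 2 has {red,blue,green,black}; column 2 has {red,yellow}, so it must be white.
(r2,c4): row 2 has {red,blue,green,black,white}; column 4 has {blue,white}, so it must be yellow.
(r3,c1): row 3 has {red,blue,yellow,white}; column 1 has {blue,black}, so it must be green.
(r3,c2): row 3 has {red,blue,green,yellow,white}; column 2 has {red,yellow,white}, so it must be black.

green black red blue white yellow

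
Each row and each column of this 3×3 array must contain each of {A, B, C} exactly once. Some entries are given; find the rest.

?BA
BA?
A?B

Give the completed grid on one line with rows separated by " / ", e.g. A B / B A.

C B A / B A C / A C B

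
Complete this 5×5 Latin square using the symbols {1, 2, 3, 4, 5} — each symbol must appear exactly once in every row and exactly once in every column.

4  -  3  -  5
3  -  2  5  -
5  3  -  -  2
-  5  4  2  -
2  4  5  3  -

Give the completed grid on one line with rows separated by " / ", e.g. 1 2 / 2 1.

4 2 3 1 5 / 3 1 2 5 4 / 5 3 1 4 2 / 1 5 4 2 3 / 2 4 5 3 1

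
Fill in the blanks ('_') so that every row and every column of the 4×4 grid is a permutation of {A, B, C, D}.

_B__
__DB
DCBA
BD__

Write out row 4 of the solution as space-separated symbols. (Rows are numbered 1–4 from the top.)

At row 2, column 2: row 2 has {B,D}; column 2 has {B,C,D}; that leaves A.
At row 4, column 4: row 4 has {B,D}; column 4 has {A,B}; that leaves C.
At row 1, column 4: row 1 has {B}; column 4 has {A,B,C}; that leaves D.
At row 2, column 1: row 2 has {A,B,D}; column 1 has {B,D}; that leaves C.
At row 4, column 3: row 4 has {B,C,D}; column 3 has {B,D}; that leaves A.

B D A C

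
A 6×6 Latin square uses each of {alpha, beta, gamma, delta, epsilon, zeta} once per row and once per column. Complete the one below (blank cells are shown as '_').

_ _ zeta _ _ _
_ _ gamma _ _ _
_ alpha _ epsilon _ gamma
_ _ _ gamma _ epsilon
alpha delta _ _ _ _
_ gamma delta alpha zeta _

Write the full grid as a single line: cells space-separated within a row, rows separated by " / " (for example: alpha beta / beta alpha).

(r3,c3) = beta
(r3,c5) = delta
(r4,c3) = alpha
(r4,c5) = beta
(r5,c3) = epsilon
(r5,c5) = gamma
(r6,c6) = beta
(r3,c1) = zeta
(r4,c1) = delta
(r4,c2) = zeta
(r5,c6) = zeta
(r6,c1) = epsilon
(r2,c1) = beta
(r2,c2) = epsilon
(r2,c5) = alpha
(r2,c6) = delta
(r5,c4) = beta
(r1,c1) = gamma
(r1,c2) = beta
(r1,c4) = delta
(r1,c5) = epsilon
(r1,c6) = alpha
(r2,c4) = zeta

gamma beta zeta delta epsilon alpha / beta epsilon gamma zeta alpha delta / zeta alpha beta epsilon delta gamma / delta zeta alpha gamma beta epsilon / alpha delta epsilon beta gamma zeta / epsilon gamma delta alpha zeta beta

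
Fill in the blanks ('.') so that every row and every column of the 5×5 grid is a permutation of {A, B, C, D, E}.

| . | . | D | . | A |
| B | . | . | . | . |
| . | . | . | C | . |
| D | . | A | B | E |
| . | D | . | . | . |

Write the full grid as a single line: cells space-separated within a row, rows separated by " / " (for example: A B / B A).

C B D E A / B A E D C / A E B C D / D C A B E / E D C A B

(r1,c4) = E
(r4,c2) = C
(r5,c4) = A
(r1,c1) = C
(r1,c2) = B
(r2,c4) = D
(r2,c5) = C
(r5,c1) = E
(r5,c5) = B
(r2,c3) = E
(r3,c1) = A
(r3,c2) = E
(r3,c3) = B
(r3,c5) = D
(r5,c3) = C
(r2,c2) = A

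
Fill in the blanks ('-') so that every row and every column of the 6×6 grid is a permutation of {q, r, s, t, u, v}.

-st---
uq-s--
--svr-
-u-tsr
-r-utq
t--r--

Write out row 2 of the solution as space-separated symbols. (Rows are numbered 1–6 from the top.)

u q r s v t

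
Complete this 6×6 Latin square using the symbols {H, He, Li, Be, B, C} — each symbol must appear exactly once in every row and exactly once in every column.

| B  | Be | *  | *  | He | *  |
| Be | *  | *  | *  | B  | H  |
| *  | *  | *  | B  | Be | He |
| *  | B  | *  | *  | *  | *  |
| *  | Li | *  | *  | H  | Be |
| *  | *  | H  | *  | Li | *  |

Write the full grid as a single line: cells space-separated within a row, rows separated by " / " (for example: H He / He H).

B Be Li H He C / Be C He Li B H / Li H C B Be He / H B Be He C Li / He Li B C H Be / C He H Be Li B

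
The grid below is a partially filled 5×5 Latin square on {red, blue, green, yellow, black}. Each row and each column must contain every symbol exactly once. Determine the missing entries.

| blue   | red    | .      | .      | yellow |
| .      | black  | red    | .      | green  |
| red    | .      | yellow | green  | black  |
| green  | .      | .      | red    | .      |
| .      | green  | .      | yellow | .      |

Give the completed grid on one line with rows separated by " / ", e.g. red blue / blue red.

blue red green black yellow / yellow black red blue green / red blue yellow green black / green yellow black red blue / black green blue yellow red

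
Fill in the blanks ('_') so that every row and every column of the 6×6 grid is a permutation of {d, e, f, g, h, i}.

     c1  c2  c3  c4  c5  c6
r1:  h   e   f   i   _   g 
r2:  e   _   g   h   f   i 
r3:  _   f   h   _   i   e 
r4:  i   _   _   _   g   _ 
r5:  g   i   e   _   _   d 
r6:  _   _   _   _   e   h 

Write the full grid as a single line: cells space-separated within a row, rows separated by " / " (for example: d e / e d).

(r1,c5): row 1 has {e,f,g,h,i}; column 5 has {e,f,g,i}, so it must be d.
(r2,c2): row 2 has {e,f,g,h,i}; column 2 has {e,f,i}, so it must be d.
(r3,c1): row 3 has {e,f,h,i}; column 1 has {e,g,h,i}, so it must be d.
(r3,c4): row 3 has {d,e,f,h,i}; column 4 has {h,i}, so it must be g.
(r4,c2): row 4 has {g,i}; column 2 has {d,e,f,i}, so it must be h.
(r4,c3): row 4 has {g,h,i}; column 3 has {e,f,g,h}, so it must be d.
(r4,c6): row 4 has {d,g,h,i}; column 6 has {d,e,g,h,i}, so it must be f.
(r5,c4): row 5 has {d,e,g,i}; column 4 has {g,h,i}, so it must be f.
(r5,c5): row 5 has {d,e,f,g,i}; column 5 has {d,e,f,g,i}, so it must be h.
(r6,c1): row 6 has {e,h}; column 1 has {d,e,g,h,i}, so it must be f.
(r6,c2): row 6 has {e,f,h}; column 2 has {d,e,f,h,i}, so it must be g.
(r6,c3): row 6 has {e,f,g,h}; column 3 has {d,e,f,g,h}, so it must be i.
(r6,c4): row 6 has {e,f,g,h,i}; column 4 has {f,g,h,i}, so it must be d.
(r4,c4): row 4 has {d,f,g,h,i}; column 4 has {d,f,g,h,i}, so it must be e.

h e f i d g / e d g h f i / d f h g i e / i h d e g f / g i e f h d / f g i d e h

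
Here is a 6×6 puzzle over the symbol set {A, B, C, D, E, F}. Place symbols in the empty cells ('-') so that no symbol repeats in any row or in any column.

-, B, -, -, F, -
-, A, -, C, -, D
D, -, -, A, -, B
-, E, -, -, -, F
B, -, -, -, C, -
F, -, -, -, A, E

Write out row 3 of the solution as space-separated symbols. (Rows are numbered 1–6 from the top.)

row 2 has {A,C,D}; column 1 has {B,D,F} — only E is left for (r2,c1).
row 2 has {A,C,D,E}; column 5 has {A,C,F} — only B is left for (r2,c5).
row 3 has {A,B,D}; column 5 has {A,B,C,F} — only E is left for (r3,c5).
row 4 has {E,F}; column 5 has {A,B,C,E,F} — only D is left for (r4,c5).
row 5 has {B,C}; column 6 has {B,D,E,F} — only A is left for (r5,c6).
row 1 has {B,F}; column 6 has {A,B,D,E,F} — only C is left for (r1,c6).
row 2 has {A,B,C,D,E}; column 3 is empty so far — only F is left for (r2,c3).
row 3 has {A,B,D,E}; column 3 has {F} — only C is left for (r3,c3).
row 4 has {D,E,F}; column 4 has {A,C} — only B is left for (r4,c4).
row 6 has {A,E,F}; column 4 has {A,B,C} — only D is left for (r6,c4).
row 1 has {B,C,F}; column 1 has {B,D,E,F} — only A is left for (r1,c1).
row 1 has {A,B,C,F}; column 4 has {A,B,C,D} — only E is left for (r1,c4).
row 3 has {A,B,C,D,E}; column 2 has {A,B,E} — only F is left for (r3,c2).

D F C A E B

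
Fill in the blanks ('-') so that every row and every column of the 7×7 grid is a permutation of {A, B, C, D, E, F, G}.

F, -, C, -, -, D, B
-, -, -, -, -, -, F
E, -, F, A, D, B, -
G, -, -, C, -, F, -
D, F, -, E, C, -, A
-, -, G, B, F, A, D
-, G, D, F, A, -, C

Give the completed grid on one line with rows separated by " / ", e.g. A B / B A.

F A C G E D B / A B E D G C F / E C F A D B G / G D A C B F E / D F B E C G A / C E G B F A D / B G D F A E C

(r1,c4) = G
(r1,c5) = E
(r2,c4) = D
(r3,c2) = C
(r3,c7) = G
(r4,c5) = B
(r4,c7) = E
(r5,c3) = B
(r5,c6) = G
(r6,c1) = C
(r6,c2) = E
(r7,c1) = B
(r7,c6) = E
(r1,c2) = A
(r2,c1) = A
(r2,c2) = B
(r2,c3) = E
(r2,c5) = G
(r2,c6) = C
(r4,c2) = D
(r4,c3) = A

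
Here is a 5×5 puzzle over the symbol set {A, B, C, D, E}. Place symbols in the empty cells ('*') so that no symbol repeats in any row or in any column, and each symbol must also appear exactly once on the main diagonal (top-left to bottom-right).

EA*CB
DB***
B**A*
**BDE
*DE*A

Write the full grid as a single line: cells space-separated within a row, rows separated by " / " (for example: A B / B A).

(r1,c3) = D
(r2,c4) = E
(r2,c5) = C
(r3,c3) = C
(r3,c5) = D
(r4,c2) = C
(r5,c1) = C
(r5,c4) = B
(r2,c3) = A
(r3,c2) = E
(r4,c1) = A

E A D C B / D B A E C / B E C A D / A C B D E / C D E B A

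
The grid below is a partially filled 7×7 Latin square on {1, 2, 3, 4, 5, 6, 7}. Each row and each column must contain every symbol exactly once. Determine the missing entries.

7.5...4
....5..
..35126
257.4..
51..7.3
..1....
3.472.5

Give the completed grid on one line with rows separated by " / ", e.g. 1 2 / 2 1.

7 2 5 1 6 3 4 / 1 3 6 4 5 7 2 / 4 7 3 5 1 2 6 / 2 5 7 3 4 6 1 / 5 1 2 6 7 4 3 / 6 4 1 2 3 5 7 / 3 6 4 7 2 1 5

At row 3, column 1: row 3 has {1,2,3,5,6}; column 1 has {2,3,5,7}; that leaves 4.
At row 3, column 2: row 3 has {1,2,3,4,5,6}; column 2 has {1,5}; that leaves 7.
At row 4, column 7: row 4 has {2,4,5,7}; column 7 has {3,4,5,6}; that leaves 1.
At row 6, column 1: row 6 has {1}; column 1 has {2,3,4,5,7}; that leaves 6.
At row 6, column 5: row 6 has {1,6}; column 5 has {1,2,4,5,7}; that leaves 3.
At row 7, column 2: row 7 has {2,3,4,5,7}; column 2 has {1,5,7}; that leaves 6.
At row 7, column 6: row 7 has {2,3,4,5,6,7}; column 6 has {2}; that leaves 1.
At row 1, column 5: row 1 has {4,5,7}; column 5 has {1,2,3,4,5,7}; that leaves 6.
At row 1, column 6: row 1 has {4,5,6,7}; column 6 has {1,2}; that leaves 3.
At row 2, column 1: row 2 has {5}; column 1 has {2,3,4,5,6,7}; that leaves 1.
At row 4, column 6: row 4 has {1,2,4,5,7}; column 6 has {1,2,3}; that leaves 6.
At row 5, column 6: row 5 has {1,3,5,7}; column 6 has {1,2,3,6}; that leaves 4.
At row 1, column 2: row 1 has {3,4,5,6,7}; column 2 has {1,5,6,7}; that leaves 2.
At row 1, column 4: row 1 has {2,3,4,5,6,7}; column 4 has {5,7}; that leaves 1.
At row 2, column 6: row 2 has {1,5}; column 6 has {1,2,3,4,6}; that leaves 7.
At row 2, column 7: row 2 has {1,5,7}; column 7 has {1,3,4,5,6}; that leaves 2.
At row 4, column 4: row 4 has {1,2,4,5,6,7}; column 4 has {1,5,7}; that leaves 3.
At row 6, column 2: row 6 has {1,3,6}; column 2 has {1,2,5,6,7}; that leaves 4.
At row 6, column 4: row 6 has {1,3,4,6}; column 4 has {1,3,5,7}; that leaves 2.
At row 6, column 6: row 6 has {1,2,3,4,6}; column 6 has {1,2,3,4,6,7}; that leaves 5.
At row 6, column 7: row 6 has {1,2,3,4,5,6}; column 7 has {1,2,3,4,5,6}; that leaves 7.
At row 2, column 2: row 2 has {1,2,5,7}; column 2 has {1,2,4,5,6,7}; that leaves 3.
At row 2, column 3: row 2 has {1,2,3,5,7}; column 3 has {1,3,4,5,7}; that leaves 6.
At row 2, column 4: row 2 has {1,2,3,5,6,7}; column 4 has {1,2,3,5,7}; that leaves 4.
At row 5, column 3: row 5 has {1,3,4,5,7}; column 3 has {1,3,4,5,6,7}; that leaves 2.
At row 5, column 4: row 5 has {1,2,3,4,5,7}; column 4 has {1,2,3,4,5,7}; that leaves 6.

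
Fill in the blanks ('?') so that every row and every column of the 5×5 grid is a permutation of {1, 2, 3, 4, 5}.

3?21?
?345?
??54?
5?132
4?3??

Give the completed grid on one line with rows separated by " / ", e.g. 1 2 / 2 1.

3 5 2 1 4 / 2 3 4 5 1 / 1 2 5 4 3 / 5 4 1 3 2 / 4 1 3 2 5

(r2,c5) = 1
(r3,c5) = 3
(r4,c2) = 4
(r5,c4) = 2
(r5,c5) = 5
(r1,c2) = 5
(r1,c5) = 4
(r2,c1) = 2
(r3,c1) = 1
(r3,c2) = 2
(r5,c2) = 1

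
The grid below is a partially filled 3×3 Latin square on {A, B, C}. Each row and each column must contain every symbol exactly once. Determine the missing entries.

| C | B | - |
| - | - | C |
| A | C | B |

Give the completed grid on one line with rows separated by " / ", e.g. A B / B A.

C B A / B A C / A C B

At row 1, column 3: row 1 has {B,C}; column 3 has {B,C}; that leaves A.
At row 2, column 1: row 2 has {C}; column 1 has {A,C}; that leaves B.
At row 2, column 2: row 2 has {B,C}; column 2 has {B,C}; that leaves A.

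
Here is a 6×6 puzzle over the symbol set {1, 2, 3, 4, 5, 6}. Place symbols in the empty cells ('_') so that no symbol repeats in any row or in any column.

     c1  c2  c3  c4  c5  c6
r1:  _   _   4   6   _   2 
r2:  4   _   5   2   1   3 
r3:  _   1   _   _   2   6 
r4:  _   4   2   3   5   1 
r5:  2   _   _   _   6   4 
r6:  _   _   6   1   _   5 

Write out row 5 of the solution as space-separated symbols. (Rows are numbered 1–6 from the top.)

At row 1, column 5: row 1 has {2,4,6}; column 5 has {1,2,5,6}; that leaves 3.
At row 2, column 2: row 2 has {1,2,3,4,5}; column 2 has {1,4}; that leaves 6.
At row 3, column 3: row 3 has {1,2,6}; column 3 has {2,4,5,6}; that leaves 3.
At row 4, column 1: row 4 has {1,2,3,4,5}; column 1 has {2,4}; that leaves 6.
At row 5, column 3: row 5 has {2,4,6}; column 3 has {2,3,4,5,6}; that leaves 1.
At row 5, column 4: row 5 has {1,2,4,6}; column 4 has {1,2,3,6}; that leaves 5.
At row 6, column 1: row 6 has {1,5,6}; column 1 has {2,4,6}; that leaves 3.
At row 6, column 2: row 6 has {1,3,5,6}; column 2 has {1,4,6}; that leaves 2.
At row 6, column 5: row 6 has {1,2,3,5,6}; column 5 has {1,2,3,5,6}; that leaves 4.
At row 1, column 2: row 1 has {2,3,4,6}; column 2 has {1,2,4,6}; that leaves 5.
At row 3, column 1: row 3 has {1,2,3,6}; column 1 has {2,3,4,6}; that leaves 5.
At row 3, column 4: row 3 has {1,2,3,5,6}; column 4 has {1,2,3,5,6}; that leaves 4.
At row 5, column 2: row 5 has {1,2,4,5,6}; column 2 has {1,2,4,5,6}; that leaves 3.

2 3 1 5 6 4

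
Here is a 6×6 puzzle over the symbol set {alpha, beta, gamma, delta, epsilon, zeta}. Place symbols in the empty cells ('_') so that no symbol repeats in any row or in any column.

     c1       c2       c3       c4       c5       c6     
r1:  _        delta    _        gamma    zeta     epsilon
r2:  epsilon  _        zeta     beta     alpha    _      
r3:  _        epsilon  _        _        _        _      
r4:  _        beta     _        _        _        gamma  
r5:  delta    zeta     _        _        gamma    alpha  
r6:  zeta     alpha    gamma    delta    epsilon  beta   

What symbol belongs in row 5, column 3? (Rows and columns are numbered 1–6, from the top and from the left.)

row 2 has {alpha,beta,epsilon,zeta}; column 2 has {alpha,beta,delta,epsilon,zeta} — only gamma is left for (r2,c2).
row 2 has {alpha,beta,gamma,epsilon,zeta}; column 6 has {alpha,beta,gamma,epsilon} — only delta is left for (r2,c6).
row 3 has {epsilon}; column 6 has {alpha,beta,gamma,delta,epsilon} — only zeta is left for (r3,c6).
row 4 has {beta,gamma}; column 1 has {delta,epsilon,zeta} — only alpha is left for (r4,c1).
row 4 has {alpha,beta,gamma}; column 5 has {alpha,gamma,epsilon,zeta} — only delta is left for (r4,c5).
row 5 has {alpha,gamma,delta,zeta}; column 4 has {beta,gamma,delta} — only epsilon is left for (r5,c4).
row 1 has {gamma,delta,epsilon,zeta}; column 1 has {alpha,delta,epsilon,zeta} — only beta is left for (r1,c1).
row 1 has {beta,gamma,delta,epsilon,zeta}; column 3 has {gamma,zeta} — only alpha is left for (r1,c3).
row 3 has {epsilon,zeta}; column 1 has {alpha,beta,delta,epsilon,zeta} — only gamma is left for (r3,c1).
row 3 has {gamma,epsilon,zeta}; column 4 has {beta,gamma,delta,epsilon} — only alpha is left for (r3,c4).
row 3 has {alpha,gamma,epsilon,zeta}; column 5 has {alpha,gamma,delta,epsilon,zeta} — only beta is left for (r3,c5).
row 4 has {alpha,beta,gamma,delta}; column 3 has {alpha,gamma,zeta} — only epsilon is left for (r4,c3).
row 4 has {alpha,beta,gamma,delta,epsilon}; column 4 has {alpha,beta,gamma,delta,epsilon} — only zeta is left for (r4,c4).
row 5 has {alpha,gamma,delta,epsilon,zeta}; column 3 has {alpha,gamma,epsilon,zeta} — only beta is left for (r5,c3).

beta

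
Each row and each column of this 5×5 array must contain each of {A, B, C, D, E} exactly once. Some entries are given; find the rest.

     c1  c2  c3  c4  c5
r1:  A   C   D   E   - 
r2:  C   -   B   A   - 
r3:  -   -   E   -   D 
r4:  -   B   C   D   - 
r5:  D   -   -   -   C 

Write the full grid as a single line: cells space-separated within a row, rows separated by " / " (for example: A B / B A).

A C D E B / C D B A E / B A E C D / E B C D A / D E A B C

At row 1, column 5: row 1 has {A,C,D,E}; column 5 has {C,D}; that leaves B.
At row 2, column 5: row 2 has {A,B,C}; column 5 has {B,C,D}; that leaves E.
At row 3, column 1: row 3 has {D,E}; column 1 has {A,C,D}; that leaves B.
At row 3, column 2: row 3 has {B,D,E}; column 2 has {B,C}; that leaves A.
At row 3, column 4: row 3 has {A,B,D,E}; column 4 has {A,D,E}; that leaves C.
At row 4, column 1: row 4 has {B,C,D}; column 1 has {A,B,C,D}; that leaves E.
At row 4, column 5: row 4 has {B,C,D,E}; column 5 has {B,C,D,E}; that leaves A.
At row 5, column 2: row 5 has {C,D}; column 2 has {A,B,C}; that leaves E.
At row 5, column 3: row 5 has {C,D,E}; column 3 has {B,C,D,E}; that leaves A.
At row 5, column 4: row 5 has {A,C,D,E}; column 4 has {A,C,D,E}; that leaves B.
At row 2, column 2: row 2 has {A,B,C,E}; column 2 has {A,B,C,E}; that leaves D.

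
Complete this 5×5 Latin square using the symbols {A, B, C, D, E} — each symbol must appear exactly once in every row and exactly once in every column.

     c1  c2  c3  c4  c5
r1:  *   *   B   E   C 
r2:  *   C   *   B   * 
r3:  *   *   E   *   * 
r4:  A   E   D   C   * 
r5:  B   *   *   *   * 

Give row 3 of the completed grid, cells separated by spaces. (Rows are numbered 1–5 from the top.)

C B E D A

row 1 has {B,C,E}; column 1 has {A,B} — only D is left for (r1,c1).
row 1 has {B,C,D,E}; column 2 has {C,E} — only A is left for (r1,c2).
row 2 has {B,C}; column 1 has {A,B,D} — only E is left for (r2,c1).
row 2 has {B,C,E}; column 3 has {B,D,E} — only A is left for (r2,c3).
row 2 has {A,B,C,E}; column 5 has {C} — only D is left for (r2,c5).
row 3 has {E}; column 1 has {A,B,D,E} — only C is left for (r3,c1).
row 4 has {A,C,D,E}; column 5 has {C,D} — only B is left for (r4,c5).
row 5 has {B}; column 2 has {A,C,E} — only D is left for (r5,c2).
row 5 has {B,D}; column 3 has {A,B,D,E} — only C is left for (r5,c3).
row 5 has {B,C,D}; column 4 has {B,C,E} — only A is left for (r5,c4).
row 5 has {A,B,C,D}; column 5 has {B,C,D} — only E is left for (r5,c5).
row 3 has {C,E}; column 2 has {A,C,D,E} — only B is left for (r3,c2).
row 3 has {B,C,E}; column 4 has {A,B,C,E} — only D is left for (r3,c4).
row 3 has {B,C,D,E}; column 5 has {B,C,D,E} — only A is left for (r3,c5).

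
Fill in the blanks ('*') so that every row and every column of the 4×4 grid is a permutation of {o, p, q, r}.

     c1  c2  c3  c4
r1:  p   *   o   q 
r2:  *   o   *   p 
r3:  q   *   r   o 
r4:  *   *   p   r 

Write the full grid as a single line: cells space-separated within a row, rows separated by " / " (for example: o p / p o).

p r o q / r o q p / q p r o / o q p r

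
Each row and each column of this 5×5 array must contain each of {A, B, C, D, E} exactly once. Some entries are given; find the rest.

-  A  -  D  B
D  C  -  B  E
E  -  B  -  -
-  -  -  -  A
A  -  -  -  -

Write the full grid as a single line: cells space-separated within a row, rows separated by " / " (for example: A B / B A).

(r1,c1) = C
(r1,c3) = E
(r2,c3) = A
(r3,c2) = D
(r3,c5) = C
(r4,c1) = B
(r4,c2) = E
(r4,c4) = C
(r5,c2) = B
(r5,c4) = E
(r5,c5) = D
(r3,c4) = A
(r4,c3) = D
(r5,c3) = C

C A E D B / D C A B E / E D B A C / B E D C A / A B C E D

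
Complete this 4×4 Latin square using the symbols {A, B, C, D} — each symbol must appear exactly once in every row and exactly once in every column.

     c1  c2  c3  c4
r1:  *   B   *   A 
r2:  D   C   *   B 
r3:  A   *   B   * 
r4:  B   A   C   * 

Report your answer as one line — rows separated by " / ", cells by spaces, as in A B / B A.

C B D A / D C A B / A D B C / B A C D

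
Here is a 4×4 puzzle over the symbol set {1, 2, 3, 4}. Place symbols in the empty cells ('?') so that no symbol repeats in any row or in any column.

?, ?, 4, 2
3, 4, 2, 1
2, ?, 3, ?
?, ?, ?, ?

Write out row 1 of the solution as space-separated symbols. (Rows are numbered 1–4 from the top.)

1 3 4 2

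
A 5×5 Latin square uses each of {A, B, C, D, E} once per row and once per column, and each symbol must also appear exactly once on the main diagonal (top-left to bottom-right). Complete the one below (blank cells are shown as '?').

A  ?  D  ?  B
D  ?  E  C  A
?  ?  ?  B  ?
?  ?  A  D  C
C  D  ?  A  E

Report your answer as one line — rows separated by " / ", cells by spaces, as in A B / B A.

A C D E B / D B E C A / E A C B D / B E A D C / C D B A E

row 1 has {A,B,D}; column 4 has {A,B,C,D} — only E is left for (r1,c4).
row 2 has {A,C,D,E}; column 2 has {D}; the diagonal has {A,D,E} — only B is left for (r2,c2).
row 3 has {B}; column 1 has {A,C,D} — only E is left for (r3,c1).
row 3 has {B,E}; column 3 has {A,D,E}; the diagonal has {A,B,D,E} — only C is left for (r3,c3).
row 3 has {B,C,E}; column 5 has {A,B,C,E} — only D is left for (r3,c5).
row 4 has {A,C,D}; column 1 has {A,C,D,E} — only B is left for (r4,c1).
row 4 has {A,B,C,D}; column 2 has {B,D} — only E is left for (r4,c2).
row 5 has {A,C,D,E}; column 3 has {A,C,D,E} — only B is left for (r5,c3).
row 1 has {A,B,D,E}; column 2 has {B,D,E} — only C is left for (r1,c2).
row 3 has {B,C,D,E}; column 2 has {B,C,D,E} — only A is left for (r3,c2).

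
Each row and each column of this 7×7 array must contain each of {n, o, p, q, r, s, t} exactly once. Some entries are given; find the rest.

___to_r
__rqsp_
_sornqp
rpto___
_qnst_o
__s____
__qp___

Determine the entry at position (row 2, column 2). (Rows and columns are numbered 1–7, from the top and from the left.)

o

row 1 has {o,r,t}; column 2 has {p,q,s} — only n is left for (r1,c2).
row 1 has {n,o,r,t}; column 3 has {n,o,q,r,s,t} — only p is left for (r1,c3).
row 1 has {n,o,p,r,t}; column 6 has {p,q} — only s is left for (r1,c6).
row 3 has {n,o,p,q,r,s}; column 1 has {r} — only t is left for (r3,c1).
row 4 has {o,p,r,t}; column 5 has {n,o,s,t} — only q is left for (r4,c5).
row 4 has {o,p,q,r,t}; column 6 has {p,q,s} — only n is left for (r4,c6).
row 4 has {n,o,p,q,r,t}; column 7 has {o,p,r} — only s is left for (r4,c7).
row 5 has {n,o,q,s,t}; column 1 has {r,t} — only p is left for (r5,c1).
row 5 has {n,o,p,q,s,t}; column 6 has {n,p,q,s} — only r is left for (r5,c6).
row 6 has {s}; column 4 has {o,p,q,r,s,t} — only n is left for (r6,c4).
row 7 has {p,q}; column 5 has {n,o,q,s,t} — only r is left for (r7,c5).
row 1 has {n,o,p,r,s,t}; column 1 has {p,r,t} — only q is left for (r1,c1).
row 6 has {n,s}; column 1 has {p,q,r,t} — only o is left for (r6,c1).
row 6 has {n,o,s}; column 5 has {n,o,q,r,s,t} — only p is left for (r6,c5).
row 6 has {n,o,p,s}; column 6 has {n,p,q,r,s} — only t is left for (r6,c6).
row 6 has {n,o,p,s,t}; column 7 has {o,p,r,s} — only q is left for (r6,c7).
row 7 has {p,q,r}; column 6 has {n,p,q,r,s,t} — only o is left for (r7,c6).
row 2 has {p,q,r,s}; column 1 has {o,p,q,r,t} — only n is left for (r2,c1).
row 2 has {n,p,q,r,s}; column 7 has {o,p,q,r,s} — only t is left for (r2,c7).
row 6 has {n,o,p,q,s,t}; column 2 has {n,p,q,s} — only r is left for (r6,c2).
row 7 has {o,p,q,r}; column 1 has {n,o,p,q,r,t} — only s is left for (r7,c1).
row 7 has {o,p,q,r,s}; column 2 has {n,p,q,r,s} — only t is left for (r7,c2).
row 7 has {o,p,q,r,s,t}; column 7 has {o,p,q,r,s,t} — only n is left for (r7,c7).
row 2 has {n,p,q,r,s,t}; column 2 has {n,p,q,r,s,t} — only o is left for (r2,c2).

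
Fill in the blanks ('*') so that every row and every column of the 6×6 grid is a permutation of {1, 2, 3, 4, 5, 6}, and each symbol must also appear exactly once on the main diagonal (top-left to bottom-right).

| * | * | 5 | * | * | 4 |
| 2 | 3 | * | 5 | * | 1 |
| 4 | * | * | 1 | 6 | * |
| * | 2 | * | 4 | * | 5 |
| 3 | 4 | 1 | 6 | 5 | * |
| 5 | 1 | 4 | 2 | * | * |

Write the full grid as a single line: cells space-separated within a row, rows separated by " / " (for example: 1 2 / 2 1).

1 6 5 3 2 4 / 2 3 6 5 4 1 / 4 5 2 1 6 3 / 6 2 3 4 1 5 / 3 4 1 6 5 2 / 5 1 4 2 3 6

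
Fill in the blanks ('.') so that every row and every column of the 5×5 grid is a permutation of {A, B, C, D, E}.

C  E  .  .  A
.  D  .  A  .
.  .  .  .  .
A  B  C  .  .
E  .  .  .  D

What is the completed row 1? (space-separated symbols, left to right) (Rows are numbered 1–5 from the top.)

C E D B A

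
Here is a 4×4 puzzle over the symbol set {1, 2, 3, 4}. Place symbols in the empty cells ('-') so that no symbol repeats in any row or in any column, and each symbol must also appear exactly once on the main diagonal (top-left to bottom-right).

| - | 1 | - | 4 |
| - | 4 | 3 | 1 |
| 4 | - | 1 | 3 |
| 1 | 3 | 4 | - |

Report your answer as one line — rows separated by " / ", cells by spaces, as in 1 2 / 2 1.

Cell (r1,c3): row 1 has {1,4}; column 3 has {1,3,4} → 2.
Cell (r2,c1): row 2 has {1,3,4}; column 1 has {1,4} → 2.
Cell (r3,c2): row 3 has {1,3,4}; column 2 has {1,3,4} → 2.
Cell (r4,c4): row 4 has {1,3,4}; column 4 has {1,3,4}; the diagonal has {1,4} → 2.
Cell (r1,c1): row 1 has {1,2,4}; column 1 has {1,2,4}; the diagonal has {1,2,4} → 3.

3 1 2 4 / 2 4 3 1 / 4 2 1 3 / 1 3 4 2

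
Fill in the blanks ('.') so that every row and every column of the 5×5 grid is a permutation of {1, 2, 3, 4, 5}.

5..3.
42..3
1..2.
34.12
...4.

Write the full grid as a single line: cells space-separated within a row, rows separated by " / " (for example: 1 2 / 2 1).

Cell (r1,c2): row 1 has {3,5}; column 2 has {2,4} → 1.
Cell (r1,c5): row 1 has {1,3,5}; column 5 has {2,3} → 4.
Cell (r2,c4): row 2 has {2,3,4}; column 4 has {1,2,3,4} → 5.
Cell (r3,c5): row 3 has {1,2}; column 5 has {2,3,4} → 5.
Cell (r4,c3): row 4 has {1,2,3,4}; column 3 is empty so far → 5.
Cell (r5,c1): row 5 has {4}; column 1 has {1,3,4,5} → 2.
Cell (r5,c5): row 5 has {2,4}; column 5 has {2,3,4,5} → 1.
Cell (r1,c3): row 1 has {1,3,4,5}; column 3 has {5} → 2.
Cell (r2,c3): row 2 has {2,3,4,5}; column 3 has {2,5} → 1.
Cell (r3,c2): row 3 has {1,2,5}; column 2 has {1,2,4} → 3.
Cell (r3,c3): row 3 has {1,2,3,5}; column 3 has {1,2,5} → 4.
Cell (r5,c2): row 5 has {1,2,4}; column 2 has {1,2,3,4} → 5.
Cell (r5,c3): row 5 has {1,2,4,5}; column 3 has {1,2,4,5} → 3.

5 1 2 3 4 / 4 2 1 5 3 / 1 3 4 2 5 / 3 4 5 1 2 / 2 5 3 4 1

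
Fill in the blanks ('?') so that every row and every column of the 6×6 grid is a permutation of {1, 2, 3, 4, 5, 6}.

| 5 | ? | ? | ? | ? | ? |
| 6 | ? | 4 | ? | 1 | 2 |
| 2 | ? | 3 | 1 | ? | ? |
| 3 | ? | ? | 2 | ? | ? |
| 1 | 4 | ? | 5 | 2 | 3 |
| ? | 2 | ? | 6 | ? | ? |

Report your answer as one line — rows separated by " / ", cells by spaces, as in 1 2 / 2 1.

5 3 2 4 6 1 / 6 5 4 3 1 2 / 2 6 3 1 5 4 / 3 1 5 2 4 6 / 1 4 6 5 2 3 / 4 2 1 6 3 5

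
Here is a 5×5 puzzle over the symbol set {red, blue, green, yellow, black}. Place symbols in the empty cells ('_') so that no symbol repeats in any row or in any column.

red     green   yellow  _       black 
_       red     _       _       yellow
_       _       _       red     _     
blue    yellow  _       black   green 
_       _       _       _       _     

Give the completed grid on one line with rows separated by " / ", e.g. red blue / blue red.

(r1,c4) = blue
(r2,c4) = green
(r3,c5) = blue
(r4,c3) = red
(r5,c4) = yellow
(r5,c5) = red
(r2,c1) = black
(r2,c3) = blue
(r3,c2) = black
(r3,c3) = green
(r5,c1) = green
(r5,c2) = blue
(r5,c3) = black
(r3,c1) = yellow

red green yellow blue black / black red blue green yellow / yellow black green red blue / blue yellow red black green / green blue black yellow red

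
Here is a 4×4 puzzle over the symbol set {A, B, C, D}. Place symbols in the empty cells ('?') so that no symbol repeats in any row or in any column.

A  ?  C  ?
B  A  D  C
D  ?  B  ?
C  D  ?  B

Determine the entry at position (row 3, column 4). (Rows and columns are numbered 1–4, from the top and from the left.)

Cell (r1,c2): row 1 has {A,C}; column 2 has {A,D} → B.
Cell (r1,c4): row 1 has {A,B,C}; column 4 has {B,C} → D.
Cell (r3,c2): row 3 has {B,D}; column 2 has {A,B,D} → C.
Cell (r3,c4): row 3 has {B,C,D}; column 4 has {B,C,D} → A.

A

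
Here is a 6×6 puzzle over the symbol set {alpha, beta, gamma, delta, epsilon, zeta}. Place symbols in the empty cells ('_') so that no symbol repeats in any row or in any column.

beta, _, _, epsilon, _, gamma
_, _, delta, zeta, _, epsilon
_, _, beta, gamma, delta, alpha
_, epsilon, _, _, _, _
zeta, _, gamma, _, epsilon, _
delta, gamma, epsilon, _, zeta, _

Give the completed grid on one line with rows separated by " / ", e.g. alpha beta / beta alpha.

beta delta zeta epsilon alpha gamma / alpha beta delta zeta gamma epsilon / epsilon zeta beta gamma delta alpha / gamma epsilon alpha delta beta zeta / zeta alpha gamma beta epsilon delta / delta gamma epsilon alpha zeta beta

(r1,c5): row 1 has {beta,gamma,epsilon}; column 5 has {delta,epsilon,zeta}, so it must be alpha.
(r3,c1): row 3 has {alpha,beta,gamma,delta}; column 1 has {beta,delta,zeta}, so it must be epsilon.
(r3,c2): row 3 has {alpha,beta,gamma,delta,epsilon}; column 2 has {gamma,epsilon}, so it must be zeta.
(r6,c6): row 6 has {gamma,delta,epsilon,zeta}; column 6 has {alpha,gamma,epsilon}, so it must be beta.
(r1,c2): row 1 has {alpha,beta,gamma,epsilon}; column 2 has {gamma,epsilon,zeta}, so it must be delta.
(r1,c3): row 1 has {alpha,beta,gamma,delta,epsilon}; column 3 has {beta,gamma,delta,epsilon}, so it must be zeta.
(r4,c3): row 4 has {epsilon}; column 3 has {beta,gamma,delta,epsilon,zeta}, so it must be alpha.
(r5,c6): row 5 has {gamma,epsilon,zeta}; column 6 has {alpha,beta,gamma,epsilon}, so it must be delta.
(r6,c4): row 6 has {beta,gamma,delta,epsilon,zeta}; column 4 has {gamma,epsilon,zeta}, so it must be alpha.
(r4,c1): row 4 has {alpha,epsilon}; column 1 has {beta,delta,epsilon,zeta}, so it must be gamma.
(r4,c5): row 4 has {alpha,gamma,epsilon}; column 5 has {alpha,delta,epsilon,zeta}, so it must be beta.
(r4,c6): row 4 has {alpha,beta,gamma,epsilon}; column 6 has {alpha,beta,gamma,delta,epsilon}, so it must be zeta.
(r5,c4): row 5 has {gamma,delta,epsilon,zeta}; column 4 has {alpha,gamma,epsilon,zeta}, so it must be beta.
(r2,c1): row 2 has {delta,epsilon,zeta}; column 1 has {beta,gamma,delta,epsilon,zeta}, so it must be alpha.
(r2,c2): row 2 has {alpha,delta,epsilon,zeta}; column 2 has {gamma,delta,epsilon,zeta}, so it must be beta.
(r2,c5): row 2 has {alpha,beta,delta,epsilon,zeta}; column 5 has {alpha,beta,delta,epsilon,zeta}, so it must be gamma.
(r4,c4): row 4 has {alpha,beta,gamma,epsilon,zeta}; column 4 has {alpha,beta,gamma,epsilon,zeta}, so it must be delta.
(r5,c2): row 5 has {beta,gamma,delta,epsilon,zeta}; column 2 has {beta,gamma,delta,epsilon,zeta}, so it must be alpha.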